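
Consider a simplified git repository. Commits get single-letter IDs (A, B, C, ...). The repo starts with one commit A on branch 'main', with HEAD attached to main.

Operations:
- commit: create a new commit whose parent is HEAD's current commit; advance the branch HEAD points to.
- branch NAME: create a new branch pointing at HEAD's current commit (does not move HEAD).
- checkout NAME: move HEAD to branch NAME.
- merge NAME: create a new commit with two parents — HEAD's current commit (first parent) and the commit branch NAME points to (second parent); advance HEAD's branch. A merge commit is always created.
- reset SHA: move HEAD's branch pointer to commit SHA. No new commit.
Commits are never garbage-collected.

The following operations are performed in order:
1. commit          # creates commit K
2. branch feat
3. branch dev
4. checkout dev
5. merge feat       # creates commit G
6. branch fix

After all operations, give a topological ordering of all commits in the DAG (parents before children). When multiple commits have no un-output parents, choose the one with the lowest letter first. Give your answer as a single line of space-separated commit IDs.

After op 1 (commit): HEAD=main@K [main=K]
After op 2 (branch): HEAD=main@K [feat=K main=K]
After op 3 (branch): HEAD=main@K [dev=K feat=K main=K]
After op 4 (checkout): HEAD=dev@K [dev=K feat=K main=K]
After op 5 (merge): HEAD=dev@G [dev=G feat=K main=K]
After op 6 (branch): HEAD=dev@G [dev=G feat=K fix=G main=K]
commit A: parents=[]
commit G: parents=['K', 'K']
commit K: parents=['A']

Answer: A K G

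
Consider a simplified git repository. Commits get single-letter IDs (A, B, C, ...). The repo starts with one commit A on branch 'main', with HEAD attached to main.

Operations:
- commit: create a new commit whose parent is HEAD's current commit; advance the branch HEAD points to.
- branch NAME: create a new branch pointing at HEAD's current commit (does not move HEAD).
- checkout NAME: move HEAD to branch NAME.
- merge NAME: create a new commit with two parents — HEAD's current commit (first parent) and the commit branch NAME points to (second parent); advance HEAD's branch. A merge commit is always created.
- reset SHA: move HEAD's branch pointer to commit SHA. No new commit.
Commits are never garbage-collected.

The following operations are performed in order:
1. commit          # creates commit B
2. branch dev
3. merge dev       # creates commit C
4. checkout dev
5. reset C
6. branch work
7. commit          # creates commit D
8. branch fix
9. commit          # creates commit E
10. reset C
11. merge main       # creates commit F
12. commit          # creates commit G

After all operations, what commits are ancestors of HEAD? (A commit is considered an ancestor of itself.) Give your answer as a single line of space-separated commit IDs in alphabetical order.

After op 1 (commit): HEAD=main@B [main=B]
After op 2 (branch): HEAD=main@B [dev=B main=B]
After op 3 (merge): HEAD=main@C [dev=B main=C]
After op 4 (checkout): HEAD=dev@B [dev=B main=C]
After op 5 (reset): HEAD=dev@C [dev=C main=C]
After op 6 (branch): HEAD=dev@C [dev=C main=C work=C]
After op 7 (commit): HEAD=dev@D [dev=D main=C work=C]
After op 8 (branch): HEAD=dev@D [dev=D fix=D main=C work=C]
After op 9 (commit): HEAD=dev@E [dev=E fix=D main=C work=C]
After op 10 (reset): HEAD=dev@C [dev=C fix=D main=C work=C]
After op 11 (merge): HEAD=dev@F [dev=F fix=D main=C work=C]
After op 12 (commit): HEAD=dev@G [dev=G fix=D main=C work=C]

Answer: A B C F G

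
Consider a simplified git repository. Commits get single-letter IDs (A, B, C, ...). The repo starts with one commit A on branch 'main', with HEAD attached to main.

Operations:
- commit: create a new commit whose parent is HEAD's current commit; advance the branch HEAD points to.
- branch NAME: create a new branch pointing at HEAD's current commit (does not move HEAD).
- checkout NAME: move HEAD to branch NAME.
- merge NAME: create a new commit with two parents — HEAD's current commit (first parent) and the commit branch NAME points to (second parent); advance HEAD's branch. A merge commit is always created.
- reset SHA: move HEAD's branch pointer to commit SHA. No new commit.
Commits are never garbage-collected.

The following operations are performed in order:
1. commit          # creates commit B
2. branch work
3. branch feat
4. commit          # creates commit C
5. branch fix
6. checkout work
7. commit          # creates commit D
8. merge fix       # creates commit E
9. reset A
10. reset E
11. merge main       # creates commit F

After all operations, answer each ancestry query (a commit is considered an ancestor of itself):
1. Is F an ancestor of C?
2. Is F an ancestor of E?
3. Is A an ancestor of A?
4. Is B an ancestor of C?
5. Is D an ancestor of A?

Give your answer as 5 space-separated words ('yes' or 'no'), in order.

After op 1 (commit): HEAD=main@B [main=B]
After op 2 (branch): HEAD=main@B [main=B work=B]
After op 3 (branch): HEAD=main@B [feat=B main=B work=B]
After op 4 (commit): HEAD=main@C [feat=B main=C work=B]
After op 5 (branch): HEAD=main@C [feat=B fix=C main=C work=B]
After op 6 (checkout): HEAD=work@B [feat=B fix=C main=C work=B]
After op 7 (commit): HEAD=work@D [feat=B fix=C main=C work=D]
After op 8 (merge): HEAD=work@E [feat=B fix=C main=C work=E]
After op 9 (reset): HEAD=work@A [feat=B fix=C main=C work=A]
After op 10 (reset): HEAD=work@E [feat=B fix=C main=C work=E]
After op 11 (merge): HEAD=work@F [feat=B fix=C main=C work=F]
ancestors(C) = {A,B,C}; F in? no
ancestors(E) = {A,B,C,D,E}; F in? no
ancestors(A) = {A}; A in? yes
ancestors(C) = {A,B,C}; B in? yes
ancestors(A) = {A}; D in? no

Answer: no no yes yes no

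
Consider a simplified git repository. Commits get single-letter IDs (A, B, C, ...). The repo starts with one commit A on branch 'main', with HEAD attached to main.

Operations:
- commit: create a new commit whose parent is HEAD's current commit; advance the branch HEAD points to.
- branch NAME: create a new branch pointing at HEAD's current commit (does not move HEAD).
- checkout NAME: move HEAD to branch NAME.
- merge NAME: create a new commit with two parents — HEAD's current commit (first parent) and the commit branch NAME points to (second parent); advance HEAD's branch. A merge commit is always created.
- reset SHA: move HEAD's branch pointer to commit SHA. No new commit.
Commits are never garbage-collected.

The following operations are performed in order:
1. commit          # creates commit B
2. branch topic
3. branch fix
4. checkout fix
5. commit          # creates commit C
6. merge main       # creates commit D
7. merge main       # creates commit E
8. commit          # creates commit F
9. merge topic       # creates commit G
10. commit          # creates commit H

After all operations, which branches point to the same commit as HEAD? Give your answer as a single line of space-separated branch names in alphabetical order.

After op 1 (commit): HEAD=main@B [main=B]
After op 2 (branch): HEAD=main@B [main=B topic=B]
After op 3 (branch): HEAD=main@B [fix=B main=B topic=B]
After op 4 (checkout): HEAD=fix@B [fix=B main=B topic=B]
After op 5 (commit): HEAD=fix@C [fix=C main=B topic=B]
After op 6 (merge): HEAD=fix@D [fix=D main=B topic=B]
After op 7 (merge): HEAD=fix@E [fix=E main=B topic=B]
After op 8 (commit): HEAD=fix@F [fix=F main=B topic=B]
After op 9 (merge): HEAD=fix@G [fix=G main=B topic=B]
After op 10 (commit): HEAD=fix@H [fix=H main=B topic=B]

Answer: fix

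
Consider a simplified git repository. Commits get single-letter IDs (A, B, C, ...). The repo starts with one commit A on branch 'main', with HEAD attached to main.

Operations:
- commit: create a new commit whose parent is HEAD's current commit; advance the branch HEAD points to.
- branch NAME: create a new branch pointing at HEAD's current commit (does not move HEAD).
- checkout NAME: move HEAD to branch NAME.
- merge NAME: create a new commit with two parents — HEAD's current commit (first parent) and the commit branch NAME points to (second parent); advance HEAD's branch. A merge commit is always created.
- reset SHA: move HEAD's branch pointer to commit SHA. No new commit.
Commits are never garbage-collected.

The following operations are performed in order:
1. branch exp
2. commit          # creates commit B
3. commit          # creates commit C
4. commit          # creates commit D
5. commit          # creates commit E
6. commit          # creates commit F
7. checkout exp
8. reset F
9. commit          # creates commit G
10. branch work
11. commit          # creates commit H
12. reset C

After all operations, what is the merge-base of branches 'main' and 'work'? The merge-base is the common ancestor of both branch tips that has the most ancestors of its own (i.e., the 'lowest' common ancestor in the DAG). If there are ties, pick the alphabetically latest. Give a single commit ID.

Answer: F

Derivation:
After op 1 (branch): HEAD=main@A [exp=A main=A]
After op 2 (commit): HEAD=main@B [exp=A main=B]
After op 3 (commit): HEAD=main@C [exp=A main=C]
After op 4 (commit): HEAD=main@D [exp=A main=D]
After op 5 (commit): HEAD=main@E [exp=A main=E]
After op 6 (commit): HEAD=main@F [exp=A main=F]
After op 7 (checkout): HEAD=exp@A [exp=A main=F]
After op 8 (reset): HEAD=exp@F [exp=F main=F]
After op 9 (commit): HEAD=exp@G [exp=G main=F]
After op 10 (branch): HEAD=exp@G [exp=G main=F work=G]
After op 11 (commit): HEAD=exp@H [exp=H main=F work=G]
After op 12 (reset): HEAD=exp@C [exp=C main=F work=G]
ancestors(main=F): ['A', 'B', 'C', 'D', 'E', 'F']
ancestors(work=G): ['A', 'B', 'C', 'D', 'E', 'F', 'G']
common: ['A', 'B', 'C', 'D', 'E', 'F']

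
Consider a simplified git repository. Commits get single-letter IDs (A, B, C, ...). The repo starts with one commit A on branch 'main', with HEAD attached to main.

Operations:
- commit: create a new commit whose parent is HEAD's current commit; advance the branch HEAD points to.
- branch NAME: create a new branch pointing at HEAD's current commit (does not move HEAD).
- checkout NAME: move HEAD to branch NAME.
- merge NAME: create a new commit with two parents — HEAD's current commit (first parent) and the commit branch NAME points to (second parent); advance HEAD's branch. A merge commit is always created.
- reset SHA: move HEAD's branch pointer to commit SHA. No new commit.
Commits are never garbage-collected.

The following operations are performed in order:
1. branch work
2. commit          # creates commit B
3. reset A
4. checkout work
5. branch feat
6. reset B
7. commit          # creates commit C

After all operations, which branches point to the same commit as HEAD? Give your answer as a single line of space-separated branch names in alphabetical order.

After op 1 (branch): HEAD=main@A [main=A work=A]
After op 2 (commit): HEAD=main@B [main=B work=A]
After op 3 (reset): HEAD=main@A [main=A work=A]
After op 4 (checkout): HEAD=work@A [main=A work=A]
After op 5 (branch): HEAD=work@A [feat=A main=A work=A]
After op 6 (reset): HEAD=work@B [feat=A main=A work=B]
After op 7 (commit): HEAD=work@C [feat=A main=A work=C]

Answer: work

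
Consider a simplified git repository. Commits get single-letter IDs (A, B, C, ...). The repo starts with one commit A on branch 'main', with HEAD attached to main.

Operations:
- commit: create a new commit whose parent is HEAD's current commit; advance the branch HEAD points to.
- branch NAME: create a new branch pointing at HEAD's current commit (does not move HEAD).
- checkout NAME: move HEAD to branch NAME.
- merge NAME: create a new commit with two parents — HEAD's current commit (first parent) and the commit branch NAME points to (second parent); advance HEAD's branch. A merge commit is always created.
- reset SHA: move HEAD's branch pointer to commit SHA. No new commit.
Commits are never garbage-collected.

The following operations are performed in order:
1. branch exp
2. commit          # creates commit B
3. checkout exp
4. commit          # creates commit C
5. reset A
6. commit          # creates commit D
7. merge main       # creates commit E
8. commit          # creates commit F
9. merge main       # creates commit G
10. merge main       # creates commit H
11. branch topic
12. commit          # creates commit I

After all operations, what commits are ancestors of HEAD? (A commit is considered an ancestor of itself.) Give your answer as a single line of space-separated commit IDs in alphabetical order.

Answer: A B D E F G H I

Derivation:
After op 1 (branch): HEAD=main@A [exp=A main=A]
After op 2 (commit): HEAD=main@B [exp=A main=B]
After op 3 (checkout): HEAD=exp@A [exp=A main=B]
After op 4 (commit): HEAD=exp@C [exp=C main=B]
After op 5 (reset): HEAD=exp@A [exp=A main=B]
After op 6 (commit): HEAD=exp@D [exp=D main=B]
After op 7 (merge): HEAD=exp@E [exp=E main=B]
After op 8 (commit): HEAD=exp@F [exp=F main=B]
After op 9 (merge): HEAD=exp@G [exp=G main=B]
After op 10 (merge): HEAD=exp@H [exp=H main=B]
After op 11 (branch): HEAD=exp@H [exp=H main=B topic=H]
After op 12 (commit): HEAD=exp@I [exp=I main=B topic=H]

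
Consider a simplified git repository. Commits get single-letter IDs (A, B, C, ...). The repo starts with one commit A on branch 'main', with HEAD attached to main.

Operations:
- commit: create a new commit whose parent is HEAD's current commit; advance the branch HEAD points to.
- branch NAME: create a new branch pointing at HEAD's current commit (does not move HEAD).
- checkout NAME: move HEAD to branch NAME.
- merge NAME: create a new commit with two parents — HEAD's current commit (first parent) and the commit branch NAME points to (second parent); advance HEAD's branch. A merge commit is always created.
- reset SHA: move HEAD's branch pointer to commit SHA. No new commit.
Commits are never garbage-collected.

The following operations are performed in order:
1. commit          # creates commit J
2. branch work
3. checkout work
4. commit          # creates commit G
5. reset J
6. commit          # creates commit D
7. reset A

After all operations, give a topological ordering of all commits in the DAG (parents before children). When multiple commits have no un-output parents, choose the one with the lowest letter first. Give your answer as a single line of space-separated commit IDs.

After op 1 (commit): HEAD=main@J [main=J]
After op 2 (branch): HEAD=main@J [main=J work=J]
After op 3 (checkout): HEAD=work@J [main=J work=J]
After op 4 (commit): HEAD=work@G [main=J work=G]
After op 5 (reset): HEAD=work@J [main=J work=J]
After op 6 (commit): HEAD=work@D [main=J work=D]
After op 7 (reset): HEAD=work@A [main=J work=A]
commit A: parents=[]
commit D: parents=['J']
commit G: parents=['J']
commit J: parents=['A']

Answer: A J D G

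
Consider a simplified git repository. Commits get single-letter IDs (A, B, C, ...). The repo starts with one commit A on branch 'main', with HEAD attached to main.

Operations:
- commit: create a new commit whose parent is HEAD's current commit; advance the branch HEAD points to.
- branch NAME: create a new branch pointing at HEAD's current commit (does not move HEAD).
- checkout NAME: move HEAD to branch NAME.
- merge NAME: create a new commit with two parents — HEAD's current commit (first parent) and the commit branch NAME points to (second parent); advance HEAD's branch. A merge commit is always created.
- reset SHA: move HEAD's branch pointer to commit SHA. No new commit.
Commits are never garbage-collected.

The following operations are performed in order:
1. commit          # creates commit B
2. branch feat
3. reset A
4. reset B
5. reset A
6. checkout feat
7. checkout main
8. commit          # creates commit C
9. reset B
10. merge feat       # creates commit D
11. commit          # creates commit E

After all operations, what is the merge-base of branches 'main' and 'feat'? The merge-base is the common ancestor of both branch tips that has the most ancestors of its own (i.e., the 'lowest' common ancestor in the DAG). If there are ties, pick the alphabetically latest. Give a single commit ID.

After op 1 (commit): HEAD=main@B [main=B]
After op 2 (branch): HEAD=main@B [feat=B main=B]
After op 3 (reset): HEAD=main@A [feat=B main=A]
After op 4 (reset): HEAD=main@B [feat=B main=B]
After op 5 (reset): HEAD=main@A [feat=B main=A]
After op 6 (checkout): HEAD=feat@B [feat=B main=A]
After op 7 (checkout): HEAD=main@A [feat=B main=A]
After op 8 (commit): HEAD=main@C [feat=B main=C]
After op 9 (reset): HEAD=main@B [feat=B main=B]
After op 10 (merge): HEAD=main@D [feat=B main=D]
After op 11 (commit): HEAD=main@E [feat=B main=E]
ancestors(main=E): ['A', 'B', 'D', 'E']
ancestors(feat=B): ['A', 'B']
common: ['A', 'B']

Answer: B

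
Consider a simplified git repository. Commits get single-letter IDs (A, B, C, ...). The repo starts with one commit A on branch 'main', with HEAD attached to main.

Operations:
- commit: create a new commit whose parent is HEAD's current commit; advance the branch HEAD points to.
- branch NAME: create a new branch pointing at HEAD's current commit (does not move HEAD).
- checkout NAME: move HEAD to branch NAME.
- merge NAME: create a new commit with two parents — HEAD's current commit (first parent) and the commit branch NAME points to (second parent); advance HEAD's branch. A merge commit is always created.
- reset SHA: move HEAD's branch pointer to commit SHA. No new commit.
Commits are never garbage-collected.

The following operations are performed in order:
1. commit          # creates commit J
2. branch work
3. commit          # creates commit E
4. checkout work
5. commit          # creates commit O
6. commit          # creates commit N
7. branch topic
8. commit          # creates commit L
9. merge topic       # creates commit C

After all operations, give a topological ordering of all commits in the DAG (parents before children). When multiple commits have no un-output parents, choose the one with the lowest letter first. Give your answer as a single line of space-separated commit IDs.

Answer: A J E O N L C

Derivation:
After op 1 (commit): HEAD=main@J [main=J]
After op 2 (branch): HEAD=main@J [main=J work=J]
After op 3 (commit): HEAD=main@E [main=E work=J]
After op 4 (checkout): HEAD=work@J [main=E work=J]
After op 5 (commit): HEAD=work@O [main=E work=O]
After op 6 (commit): HEAD=work@N [main=E work=N]
After op 7 (branch): HEAD=work@N [main=E topic=N work=N]
After op 8 (commit): HEAD=work@L [main=E topic=N work=L]
After op 9 (merge): HEAD=work@C [main=E topic=N work=C]
commit A: parents=[]
commit C: parents=['L', 'N']
commit E: parents=['J']
commit J: parents=['A']
commit L: parents=['N']
commit N: parents=['O']
commit O: parents=['J']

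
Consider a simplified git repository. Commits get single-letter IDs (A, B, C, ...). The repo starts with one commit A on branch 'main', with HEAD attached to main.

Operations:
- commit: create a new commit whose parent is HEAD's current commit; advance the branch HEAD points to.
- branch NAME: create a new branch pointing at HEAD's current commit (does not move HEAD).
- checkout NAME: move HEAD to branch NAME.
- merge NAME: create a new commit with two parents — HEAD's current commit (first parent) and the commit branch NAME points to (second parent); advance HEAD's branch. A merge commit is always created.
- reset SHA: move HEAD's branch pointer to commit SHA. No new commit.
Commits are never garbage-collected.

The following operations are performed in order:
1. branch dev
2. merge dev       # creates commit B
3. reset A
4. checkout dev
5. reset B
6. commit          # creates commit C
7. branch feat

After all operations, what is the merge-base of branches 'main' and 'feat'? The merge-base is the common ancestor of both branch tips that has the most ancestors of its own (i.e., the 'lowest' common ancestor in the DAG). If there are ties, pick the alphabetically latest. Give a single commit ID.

Answer: A

Derivation:
After op 1 (branch): HEAD=main@A [dev=A main=A]
After op 2 (merge): HEAD=main@B [dev=A main=B]
After op 3 (reset): HEAD=main@A [dev=A main=A]
After op 4 (checkout): HEAD=dev@A [dev=A main=A]
After op 5 (reset): HEAD=dev@B [dev=B main=A]
After op 6 (commit): HEAD=dev@C [dev=C main=A]
After op 7 (branch): HEAD=dev@C [dev=C feat=C main=A]
ancestors(main=A): ['A']
ancestors(feat=C): ['A', 'B', 'C']
common: ['A']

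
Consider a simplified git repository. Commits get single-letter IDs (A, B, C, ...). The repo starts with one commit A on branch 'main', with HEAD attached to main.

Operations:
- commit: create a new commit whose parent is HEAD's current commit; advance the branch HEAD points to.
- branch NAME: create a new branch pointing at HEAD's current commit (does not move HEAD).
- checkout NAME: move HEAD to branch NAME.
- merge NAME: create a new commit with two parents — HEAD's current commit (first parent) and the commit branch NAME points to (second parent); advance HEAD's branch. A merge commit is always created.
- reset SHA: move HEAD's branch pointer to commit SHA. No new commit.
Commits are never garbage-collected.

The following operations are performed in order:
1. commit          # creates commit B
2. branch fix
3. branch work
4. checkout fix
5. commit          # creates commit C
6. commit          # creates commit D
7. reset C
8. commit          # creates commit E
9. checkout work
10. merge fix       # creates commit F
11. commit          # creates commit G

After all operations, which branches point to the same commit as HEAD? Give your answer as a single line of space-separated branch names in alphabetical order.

After op 1 (commit): HEAD=main@B [main=B]
After op 2 (branch): HEAD=main@B [fix=B main=B]
After op 3 (branch): HEAD=main@B [fix=B main=B work=B]
After op 4 (checkout): HEAD=fix@B [fix=B main=B work=B]
After op 5 (commit): HEAD=fix@C [fix=C main=B work=B]
After op 6 (commit): HEAD=fix@D [fix=D main=B work=B]
After op 7 (reset): HEAD=fix@C [fix=C main=B work=B]
After op 8 (commit): HEAD=fix@E [fix=E main=B work=B]
After op 9 (checkout): HEAD=work@B [fix=E main=B work=B]
After op 10 (merge): HEAD=work@F [fix=E main=B work=F]
After op 11 (commit): HEAD=work@G [fix=E main=B work=G]

Answer: work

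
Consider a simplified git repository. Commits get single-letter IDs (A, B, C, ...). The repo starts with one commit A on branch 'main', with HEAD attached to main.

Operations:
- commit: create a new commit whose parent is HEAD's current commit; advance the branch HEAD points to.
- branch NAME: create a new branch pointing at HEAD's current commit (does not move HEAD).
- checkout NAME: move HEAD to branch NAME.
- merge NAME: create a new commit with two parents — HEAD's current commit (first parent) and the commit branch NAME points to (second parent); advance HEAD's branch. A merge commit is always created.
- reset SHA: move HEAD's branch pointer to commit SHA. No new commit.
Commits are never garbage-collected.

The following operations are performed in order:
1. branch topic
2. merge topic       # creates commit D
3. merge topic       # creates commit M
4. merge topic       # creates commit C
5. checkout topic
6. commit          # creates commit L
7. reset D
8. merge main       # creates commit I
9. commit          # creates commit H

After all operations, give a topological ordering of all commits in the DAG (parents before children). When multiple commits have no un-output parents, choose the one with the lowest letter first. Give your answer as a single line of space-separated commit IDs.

After op 1 (branch): HEAD=main@A [main=A topic=A]
After op 2 (merge): HEAD=main@D [main=D topic=A]
After op 3 (merge): HEAD=main@M [main=M topic=A]
After op 4 (merge): HEAD=main@C [main=C topic=A]
After op 5 (checkout): HEAD=topic@A [main=C topic=A]
After op 6 (commit): HEAD=topic@L [main=C topic=L]
After op 7 (reset): HEAD=topic@D [main=C topic=D]
After op 8 (merge): HEAD=topic@I [main=C topic=I]
After op 9 (commit): HEAD=topic@H [main=C topic=H]
commit A: parents=[]
commit C: parents=['M', 'A']
commit D: parents=['A', 'A']
commit H: parents=['I']
commit I: parents=['D', 'C']
commit L: parents=['A']
commit M: parents=['D', 'A']

Answer: A D L M C I H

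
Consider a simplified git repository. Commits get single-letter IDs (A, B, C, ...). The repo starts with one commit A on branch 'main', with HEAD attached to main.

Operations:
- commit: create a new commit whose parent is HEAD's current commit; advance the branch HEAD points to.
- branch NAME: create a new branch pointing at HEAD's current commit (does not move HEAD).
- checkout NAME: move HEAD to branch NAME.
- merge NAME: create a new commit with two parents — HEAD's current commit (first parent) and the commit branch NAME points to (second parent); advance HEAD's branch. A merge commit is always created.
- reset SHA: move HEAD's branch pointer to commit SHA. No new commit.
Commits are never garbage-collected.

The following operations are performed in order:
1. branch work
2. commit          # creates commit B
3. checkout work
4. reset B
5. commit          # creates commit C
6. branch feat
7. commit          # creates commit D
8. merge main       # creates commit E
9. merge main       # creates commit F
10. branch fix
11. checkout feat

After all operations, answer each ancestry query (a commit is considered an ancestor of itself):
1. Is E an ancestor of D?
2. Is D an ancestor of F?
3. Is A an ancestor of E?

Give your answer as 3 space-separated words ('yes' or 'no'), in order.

Answer: no yes yes

Derivation:
After op 1 (branch): HEAD=main@A [main=A work=A]
After op 2 (commit): HEAD=main@B [main=B work=A]
After op 3 (checkout): HEAD=work@A [main=B work=A]
After op 4 (reset): HEAD=work@B [main=B work=B]
After op 5 (commit): HEAD=work@C [main=B work=C]
After op 6 (branch): HEAD=work@C [feat=C main=B work=C]
After op 7 (commit): HEAD=work@D [feat=C main=B work=D]
After op 8 (merge): HEAD=work@E [feat=C main=B work=E]
After op 9 (merge): HEAD=work@F [feat=C main=B work=F]
After op 10 (branch): HEAD=work@F [feat=C fix=F main=B work=F]
After op 11 (checkout): HEAD=feat@C [feat=C fix=F main=B work=F]
ancestors(D) = {A,B,C,D}; E in? no
ancestors(F) = {A,B,C,D,E,F}; D in? yes
ancestors(E) = {A,B,C,D,E}; A in? yes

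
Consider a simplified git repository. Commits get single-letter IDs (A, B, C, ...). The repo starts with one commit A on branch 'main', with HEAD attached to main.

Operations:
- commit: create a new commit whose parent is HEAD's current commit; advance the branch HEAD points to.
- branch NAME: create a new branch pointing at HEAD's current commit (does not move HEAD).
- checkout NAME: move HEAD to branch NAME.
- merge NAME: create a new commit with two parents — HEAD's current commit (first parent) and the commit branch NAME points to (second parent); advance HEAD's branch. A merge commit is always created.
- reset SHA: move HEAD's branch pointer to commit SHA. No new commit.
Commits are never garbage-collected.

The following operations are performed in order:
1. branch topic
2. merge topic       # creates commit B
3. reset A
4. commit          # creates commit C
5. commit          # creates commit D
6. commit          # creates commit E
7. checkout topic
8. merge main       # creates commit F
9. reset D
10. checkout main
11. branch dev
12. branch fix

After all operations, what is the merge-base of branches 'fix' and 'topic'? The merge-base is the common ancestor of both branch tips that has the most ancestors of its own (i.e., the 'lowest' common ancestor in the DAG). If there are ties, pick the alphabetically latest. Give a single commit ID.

Answer: D

Derivation:
After op 1 (branch): HEAD=main@A [main=A topic=A]
After op 2 (merge): HEAD=main@B [main=B topic=A]
After op 3 (reset): HEAD=main@A [main=A topic=A]
After op 4 (commit): HEAD=main@C [main=C topic=A]
After op 5 (commit): HEAD=main@D [main=D topic=A]
After op 6 (commit): HEAD=main@E [main=E topic=A]
After op 7 (checkout): HEAD=topic@A [main=E topic=A]
After op 8 (merge): HEAD=topic@F [main=E topic=F]
After op 9 (reset): HEAD=topic@D [main=E topic=D]
After op 10 (checkout): HEAD=main@E [main=E topic=D]
After op 11 (branch): HEAD=main@E [dev=E main=E topic=D]
After op 12 (branch): HEAD=main@E [dev=E fix=E main=E topic=D]
ancestors(fix=E): ['A', 'C', 'D', 'E']
ancestors(topic=D): ['A', 'C', 'D']
common: ['A', 'C', 'D']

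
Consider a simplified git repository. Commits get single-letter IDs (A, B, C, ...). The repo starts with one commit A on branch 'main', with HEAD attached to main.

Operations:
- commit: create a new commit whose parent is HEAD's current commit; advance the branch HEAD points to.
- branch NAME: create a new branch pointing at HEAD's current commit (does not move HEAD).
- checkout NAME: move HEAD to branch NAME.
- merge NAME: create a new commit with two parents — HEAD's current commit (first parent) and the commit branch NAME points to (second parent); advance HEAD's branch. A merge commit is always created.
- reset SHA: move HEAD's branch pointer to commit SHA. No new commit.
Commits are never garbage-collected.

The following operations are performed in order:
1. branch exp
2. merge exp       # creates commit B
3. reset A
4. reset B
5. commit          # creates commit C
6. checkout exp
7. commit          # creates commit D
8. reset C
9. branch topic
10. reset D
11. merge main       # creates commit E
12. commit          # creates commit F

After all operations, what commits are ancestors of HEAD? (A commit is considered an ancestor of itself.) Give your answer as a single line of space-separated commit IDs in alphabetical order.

Answer: A B C D E F

Derivation:
After op 1 (branch): HEAD=main@A [exp=A main=A]
After op 2 (merge): HEAD=main@B [exp=A main=B]
After op 3 (reset): HEAD=main@A [exp=A main=A]
After op 4 (reset): HEAD=main@B [exp=A main=B]
After op 5 (commit): HEAD=main@C [exp=A main=C]
After op 6 (checkout): HEAD=exp@A [exp=A main=C]
After op 7 (commit): HEAD=exp@D [exp=D main=C]
After op 8 (reset): HEAD=exp@C [exp=C main=C]
After op 9 (branch): HEAD=exp@C [exp=C main=C topic=C]
After op 10 (reset): HEAD=exp@D [exp=D main=C topic=C]
After op 11 (merge): HEAD=exp@E [exp=E main=C topic=C]
After op 12 (commit): HEAD=exp@F [exp=F main=C topic=C]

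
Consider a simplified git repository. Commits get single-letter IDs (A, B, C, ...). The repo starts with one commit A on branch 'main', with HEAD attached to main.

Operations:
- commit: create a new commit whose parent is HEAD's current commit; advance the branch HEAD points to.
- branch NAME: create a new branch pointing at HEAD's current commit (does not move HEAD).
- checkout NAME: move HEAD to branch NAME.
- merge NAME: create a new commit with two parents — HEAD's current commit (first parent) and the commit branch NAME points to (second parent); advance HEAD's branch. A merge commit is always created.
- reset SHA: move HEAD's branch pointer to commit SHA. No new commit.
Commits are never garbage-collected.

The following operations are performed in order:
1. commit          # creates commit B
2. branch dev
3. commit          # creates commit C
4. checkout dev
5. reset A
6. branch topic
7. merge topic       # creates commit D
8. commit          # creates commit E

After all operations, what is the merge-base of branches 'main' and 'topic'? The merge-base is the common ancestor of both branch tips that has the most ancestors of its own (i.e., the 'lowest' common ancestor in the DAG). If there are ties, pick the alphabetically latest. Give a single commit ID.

After op 1 (commit): HEAD=main@B [main=B]
After op 2 (branch): HEAD=main@B [dev=B main=B]
After op 3 (commit): HEAD=main@C [dev=B main=C]
After op 4 (checkout): HEAD=dev@B [dev=B main=C]
After op 5 (reset): HEAD=dev@A [dev=A main=C]
After op 6 (branch): HEAD=dev@A [dev=A main=C topic=A]
After op 7 (merge): HEAD=dev@D [dev=D main=C topic=A]
After op 8 (commit): HEAD=dev@E [dev=E main=C topic=A]
ancestors(main=C): ['A', 'B', 'C']
ancestors(topic=A): ['A']
common: ['A']

Answer: A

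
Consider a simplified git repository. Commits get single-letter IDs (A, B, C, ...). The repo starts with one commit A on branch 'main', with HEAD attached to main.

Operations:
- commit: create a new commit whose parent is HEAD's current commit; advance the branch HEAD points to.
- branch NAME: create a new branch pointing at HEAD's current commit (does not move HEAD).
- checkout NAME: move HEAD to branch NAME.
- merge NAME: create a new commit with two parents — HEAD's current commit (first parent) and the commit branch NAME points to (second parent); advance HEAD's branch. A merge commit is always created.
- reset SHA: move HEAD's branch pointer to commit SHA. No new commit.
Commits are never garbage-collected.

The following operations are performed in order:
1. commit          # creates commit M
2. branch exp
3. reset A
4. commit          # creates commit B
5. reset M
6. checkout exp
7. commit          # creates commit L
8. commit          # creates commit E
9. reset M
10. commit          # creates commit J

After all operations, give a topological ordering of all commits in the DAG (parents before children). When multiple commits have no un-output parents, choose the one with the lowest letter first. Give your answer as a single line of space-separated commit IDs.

Answer: A B M J L E

Derivation:
After op 1 (commit): HEAD=main@M [main=M]
After op 2 (branch): HEAD=main@M [exp=M main=M]
After op 3 (reset): HEAD=main@A [exp=M main=A]
After op 4 (commit): HEAD=main@B [exp=M main=B]
After op 5 (reset): HEAD=main@M [exp=M main=M]
After op 6 (checkout): HEAD=exp@M [exp=M main=M]
After op 7 (commit): HEAD=exp@L [exp=L main=M]
After op 8 (commit): HEAD=exp@E [exp=E main=M]
After op 9 (reset): HEAD=exp@M [exp=M main=M]
After op 10 (commit): HEAD=exp@J [exp=J main=M]
commit A: parents=[]
commit B: parents=['A']
commit E: parents=['L']
commit J: parents=['M']
commit L: parents=['M']
commit M: parents=['A']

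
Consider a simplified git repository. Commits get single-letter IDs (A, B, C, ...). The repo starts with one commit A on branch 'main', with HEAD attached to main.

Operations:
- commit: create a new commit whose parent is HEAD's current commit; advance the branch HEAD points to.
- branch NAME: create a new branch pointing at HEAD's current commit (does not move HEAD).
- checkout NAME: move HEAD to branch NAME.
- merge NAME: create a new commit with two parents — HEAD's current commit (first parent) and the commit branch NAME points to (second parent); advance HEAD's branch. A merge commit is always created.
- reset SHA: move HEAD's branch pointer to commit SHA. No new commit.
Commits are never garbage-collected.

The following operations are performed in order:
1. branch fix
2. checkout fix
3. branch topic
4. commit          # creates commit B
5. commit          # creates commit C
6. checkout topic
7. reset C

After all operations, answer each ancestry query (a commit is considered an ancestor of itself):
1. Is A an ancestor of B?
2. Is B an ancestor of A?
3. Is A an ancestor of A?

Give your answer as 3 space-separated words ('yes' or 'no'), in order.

Answer: yes no yes

Derivation:
After op 1 (branch): HEAD=main@A [fix=A main=A]
After op 2 (checkout): HEAD=fix@A [fix=A main=A]
After op 3 (branch): HEAD=fix@A [fix=A main=A topic=A]
After op 4 (commit): HEAD=fix@B [fix=B main=A topic=A]
After op 5 (commit): HEAD=fix@C [fix=C main=A topic=A]
After op 6 (checkout): HEAD=topic@A [fix=C main=A topic=A]
After op 7 (reset): HEAD=topic@C [fix=C main=A topic=C]
ancestors(B) = {A,B}; A in? yes
ancestors(A) = {A}; B in? no
ancestors(A) = {A}; A in? yes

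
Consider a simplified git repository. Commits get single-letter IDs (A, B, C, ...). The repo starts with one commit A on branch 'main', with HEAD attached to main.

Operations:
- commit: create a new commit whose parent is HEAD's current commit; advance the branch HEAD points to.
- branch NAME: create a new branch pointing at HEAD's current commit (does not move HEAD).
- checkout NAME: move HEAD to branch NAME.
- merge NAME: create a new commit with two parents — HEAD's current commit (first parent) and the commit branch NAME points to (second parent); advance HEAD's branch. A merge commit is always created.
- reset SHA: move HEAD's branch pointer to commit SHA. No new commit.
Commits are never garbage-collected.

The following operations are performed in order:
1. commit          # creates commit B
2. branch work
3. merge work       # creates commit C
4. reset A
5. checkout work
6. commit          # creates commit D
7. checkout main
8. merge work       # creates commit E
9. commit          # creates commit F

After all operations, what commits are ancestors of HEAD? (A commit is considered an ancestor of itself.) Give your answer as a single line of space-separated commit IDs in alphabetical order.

Answer: A B D E F

Derivation:
After op 1 (commit): HEAD=main@B [main=B]
After op 2 (branch): HEAD=main@B [main=B work=B]
After op 3 (merge): HEAD=main@C [main=C work=B]
After op 4 (reset): HEAD=main@A [main=A work=B]
After op 5 (checkout): HEAD=work@B [main=A work=B]
After op 6 (commit): HEAD=work@D [main=A work=D]
After op 7 (checkout): HEAD=main@A [main=A work=D]
After op 8 (merge): HEAD=main@E [main=E work=D]
After op 9 (commit): HEAD=main@F [main=F work=D]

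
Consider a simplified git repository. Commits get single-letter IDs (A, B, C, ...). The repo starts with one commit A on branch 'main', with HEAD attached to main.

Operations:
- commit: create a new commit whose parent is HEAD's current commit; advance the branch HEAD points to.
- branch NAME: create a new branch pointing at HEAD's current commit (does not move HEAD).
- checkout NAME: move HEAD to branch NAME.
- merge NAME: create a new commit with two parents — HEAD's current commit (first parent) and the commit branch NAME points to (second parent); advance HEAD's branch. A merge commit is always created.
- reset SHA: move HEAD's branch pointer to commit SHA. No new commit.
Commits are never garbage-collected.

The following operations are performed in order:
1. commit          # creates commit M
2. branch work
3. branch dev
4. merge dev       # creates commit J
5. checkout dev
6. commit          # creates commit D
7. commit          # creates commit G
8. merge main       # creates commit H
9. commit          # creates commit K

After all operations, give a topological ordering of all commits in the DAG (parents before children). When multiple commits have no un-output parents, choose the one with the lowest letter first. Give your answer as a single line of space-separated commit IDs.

Answer: A M D G J H K

Derivation:
After op 1 (commit): HEAD=main@M [main=M]
After op 2 (branch): HEAD=main@M [main=M work=M]
After op 3 (branch): HEAD=main@M [dev=M main=M work=M]
After op 4 (merge): HEAD=main@J [dev=M main=J work=M]
After op 5 (checkout): HEAD=dev@M [dev=M main=J work=M]
After op 6 (commit): HEAD=dev@D [dev=D main=J work=M]
After op 7 (commit): HEAD=dev@G [dev=G main=J work=M]
After op 8 (merge): HEAD=dev@H [dev=H main=J work=M]
After op 9 (commit): HEAD=dev@K [dev=K main=J work=M]
commit A: parents=[]
commit D: parents=['M']
commit G: parents=['D']
commit H: parents=['G', 'J']
commit J: parents=['M', 'M']
commit K: parents=['H']
commit M: parents=['A']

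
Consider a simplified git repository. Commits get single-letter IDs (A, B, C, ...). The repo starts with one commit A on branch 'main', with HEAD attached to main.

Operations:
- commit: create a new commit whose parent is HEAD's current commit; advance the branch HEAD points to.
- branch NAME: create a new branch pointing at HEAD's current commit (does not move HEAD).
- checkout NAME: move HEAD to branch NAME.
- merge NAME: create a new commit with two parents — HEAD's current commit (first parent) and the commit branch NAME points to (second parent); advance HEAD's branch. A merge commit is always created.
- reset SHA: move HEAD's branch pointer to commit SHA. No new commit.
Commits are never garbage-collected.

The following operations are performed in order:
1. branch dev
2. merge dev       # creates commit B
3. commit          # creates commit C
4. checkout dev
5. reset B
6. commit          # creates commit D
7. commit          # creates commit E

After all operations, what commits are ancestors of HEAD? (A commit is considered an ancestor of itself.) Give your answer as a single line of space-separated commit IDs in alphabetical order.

After op 1 (branch): HEAD=main@A [dev=A main=A]
After op 2 (merge): HEAD=main@B [dev=A main=B]
After op 3 (commit): HEAD=main@C [dev=A main=C]
After op 4 (checkout): HEAD=dev@A [dev=A main=C]
After op 5 (reset): HEAD=dev@B [dev=B main=C]
After op 6 (commit): HEAD=dev@D [dev=D main=C]
After op 7 (commit): HEAD=dev@E [dev=E main=C]

Answer: A B D E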